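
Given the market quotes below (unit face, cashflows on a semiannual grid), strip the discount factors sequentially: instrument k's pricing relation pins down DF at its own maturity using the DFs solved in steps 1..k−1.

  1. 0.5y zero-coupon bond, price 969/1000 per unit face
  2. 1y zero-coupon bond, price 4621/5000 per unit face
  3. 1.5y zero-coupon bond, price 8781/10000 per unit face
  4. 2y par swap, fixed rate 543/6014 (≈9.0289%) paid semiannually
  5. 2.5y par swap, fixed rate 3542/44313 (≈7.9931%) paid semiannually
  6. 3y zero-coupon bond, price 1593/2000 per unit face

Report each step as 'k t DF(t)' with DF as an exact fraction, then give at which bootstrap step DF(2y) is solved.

1 1/2 969/1000
2 1 4621/5000
3 3/2 8781/10000
4 2 8371/10000
5 5/2 8229/10000
6 3 1593/2000
DF(2y) is solved at step 4

step 1 [0.5y] zero: DF = P = 969/1000 ≈ 0.969000
step 2 [1y] zero: DF = P = 4621/5000 ≈ 0.924200
step 3 [1.5y] zero: DF = P = 8781/10000 ≈ 0.878100
step 4 [2y] swap r/2=543/12028: DF=(1 − 543/12028·(0.969000+0.924200+0.878100))/(1+543/12028) = 8371/10000 ≈ 0.837100
step 5 [2.5y] swap r/2=1771/44313: DF=(1 − 1771/44313·(0.969000+0.924200+0.878100+0.837100))/(1+1771/44313) = 8229/10000 ≈ 0.822900
step 6 [3y] zero: DF = P = 1593/2000 ≈ 0.796500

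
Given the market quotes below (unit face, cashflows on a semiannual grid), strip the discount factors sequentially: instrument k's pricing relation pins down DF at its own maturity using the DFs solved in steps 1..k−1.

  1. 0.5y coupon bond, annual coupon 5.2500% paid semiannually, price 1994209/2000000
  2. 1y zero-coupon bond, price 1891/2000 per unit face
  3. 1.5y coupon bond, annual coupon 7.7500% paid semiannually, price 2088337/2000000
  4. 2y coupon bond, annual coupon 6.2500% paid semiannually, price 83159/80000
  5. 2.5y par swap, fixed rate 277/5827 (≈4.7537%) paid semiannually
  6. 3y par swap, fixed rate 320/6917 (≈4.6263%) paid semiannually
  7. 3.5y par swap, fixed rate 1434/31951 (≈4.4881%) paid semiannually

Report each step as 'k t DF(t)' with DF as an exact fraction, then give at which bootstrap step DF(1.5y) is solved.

1 1/2 2429/2500
2 1 1891/2000
3 3/2 9337/10000
4 2 576/625
5 5/2 2223/2500
6 3 109/125
7 7/2 4283/5000
DF(1.5y) is solved at step 3

step 1 [0.5y] bond c/2=21/800: DF=(1994209/2000000 − 21/800·(0))/(1+21/800) = 2429/2500 ≈ 0.971600
step 2 [1y] zero: DF = P = 1891/2000 ≈ 0.945500
step 3 [1.5y] bond c/2=31/800: DF=(2088337/2000000 − 31/800·(0.971600+0.945500))/(1+31/800) = 9337/10000 ≈ 0.933700
step 4 [2y] bond c/2=1/32: DF=(83159/80000 − 1/32·(0.971600+0.945500+0.933700))/(1+1/32) = 576/625 ≈ 0.921600
step 5 [2.5y] swap r/2=277/11654: DF=(1 − 277/11654·(0.971600+0.945500+0.933700+0.921600))/(1+277/11654) = 2223/2500 ≈ 0.889200
step 6 [3y] swap r/2=160/6917: DF=(1 − 160/6917·(0.971600+0.945500+0.933700+0.921600+0.889200))/(1+160/6917) = 109/125 ≈ 0.872000
step 7 [3.5y] swap r/2=717/31951: DF=(1 − 717/31951·(0.971600+0.945500+0.933700+0.921600+0.889200+0.872000))/(1+717/31951) = 4283/5000 ≈ 0.856600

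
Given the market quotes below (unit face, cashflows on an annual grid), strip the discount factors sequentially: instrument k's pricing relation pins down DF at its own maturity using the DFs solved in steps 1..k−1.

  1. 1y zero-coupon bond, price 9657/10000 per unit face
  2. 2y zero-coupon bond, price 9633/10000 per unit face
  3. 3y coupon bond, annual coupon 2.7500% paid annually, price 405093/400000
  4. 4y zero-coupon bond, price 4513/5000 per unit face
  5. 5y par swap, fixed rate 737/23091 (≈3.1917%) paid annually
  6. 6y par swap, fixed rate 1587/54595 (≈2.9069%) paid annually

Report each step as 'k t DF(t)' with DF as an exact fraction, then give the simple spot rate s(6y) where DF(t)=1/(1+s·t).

1 1 9657/10000
2 2 9633/10000
3 3 467/500
4 4 4513/5000
5 5 4263/5000
6 6 8413/10000
s(6y) = (1/(8413/10000) − 1)/(6) = 529/16826 ≈ 3.1439%

step 1 [1y] zero: DF = P = 9657/10000 ≈ 0.965700
step 2 [2y] zero: DF = P = 9633/10000 ≈ 0.963300
step 3 [3y] bond c/1=11/400: DF=(405093/400000 − 11/400·(0.965700+0.963300))/(1+11/400) = 467/500 ≈ 0.934000
step 4 [4y] zero: DF = P = 4513/5000 ≈ 0.902600
step 5 [5y] swap r/1=737/23091: DF=(1 − 737/23091·(0.965700+0.963300+0.934000+0.902600))/(1+737/23091) = 4263/5000 ≈ 0.852600
step 6 [6y] swap r/1=1587/54595: DF=(1 − 1587/54595·(0.965700+0.963300+0.934000+0.902600+0.852600))/(1+1587/54595) = 8413/10000 ≈ 0.841300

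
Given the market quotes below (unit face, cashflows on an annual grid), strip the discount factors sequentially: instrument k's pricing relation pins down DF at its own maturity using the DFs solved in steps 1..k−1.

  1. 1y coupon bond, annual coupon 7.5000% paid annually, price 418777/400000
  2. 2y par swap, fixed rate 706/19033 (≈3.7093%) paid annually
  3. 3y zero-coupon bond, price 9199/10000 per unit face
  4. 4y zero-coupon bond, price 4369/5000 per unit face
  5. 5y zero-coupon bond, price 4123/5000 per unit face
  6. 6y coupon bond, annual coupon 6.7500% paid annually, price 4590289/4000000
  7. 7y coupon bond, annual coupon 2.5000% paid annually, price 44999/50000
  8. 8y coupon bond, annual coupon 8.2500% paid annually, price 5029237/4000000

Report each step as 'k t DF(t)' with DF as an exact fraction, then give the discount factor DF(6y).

1 1 9739/10000
2 2 4647/5000
3 3 9199/10000
4 4 4369/5000
5 5 4123/5000
6 6 7891/10000
7 7 1497/2000
8 8 6997/10000
DF(6y) = 7891/10000 ≈ 0.789100

step 1 [1y] bond c/1=3/40: DF=(418777/400000 − 3/40·(0))/(1+3/40) = 9739/10000 ≈ 0.973900
step 2 [2y] swap r/1=706/19033: DF=(1 − 706/19033·(0.973900))/(1+706/19033) = 4647/5000 ≈ 0.929400
step 3 [3y] zero: DF = P = 9199/10000 ≈ 0.919900
step 4 [4y] zero: DF = P = 4369/5000 ≈ 0.873800
step 5 [5y] zero: DF = P = 4123/5000 ≈ 0.824600
step 6 [6y] bond c/1=27/400: DF=(4590289/4000000 − 27/400·(0.973900+0.929400+0.919900+0.873800+0.824600))/(1+27/400) = 7891/10000 ≈ 0.789100
step 7 [7y] bond c/1=1/40: DF=(44999/50000 − 1/40·(0.973900+0.929400+0.919900+0.873800+0.824600+0.789100))/(1+1/40) = 1497/2000 ≈ 0.748500
step 8 [8y] bond c/1=33/400: DF=(5029237/4000000 − 33/400·(0.973900+0.929400+0.919900+0.873800+0.824600+0.789100+0.748500))/(1+33/400) = 6997/10000 ≈ 0.699700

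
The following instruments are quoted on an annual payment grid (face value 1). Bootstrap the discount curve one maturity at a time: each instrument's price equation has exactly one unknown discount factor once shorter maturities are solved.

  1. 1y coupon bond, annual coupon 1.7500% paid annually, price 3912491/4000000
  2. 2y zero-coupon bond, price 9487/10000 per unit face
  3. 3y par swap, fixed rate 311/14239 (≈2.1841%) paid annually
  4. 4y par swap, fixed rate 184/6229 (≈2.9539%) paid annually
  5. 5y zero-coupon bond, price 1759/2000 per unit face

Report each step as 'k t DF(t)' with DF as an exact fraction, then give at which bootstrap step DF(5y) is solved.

1 1 9613/10000
2 2 9487/10000
3 3 4689/5000
4 4 556/625
5 5 1759/2000
DF(5y) is solved at step 5

step 1 [1y] bond c/1=7/400: DF=(3912491/4000000 − 7/400·(0))/(1+7/400) = 9613/10000 ≈ 0.961300
step 2 [2y] zero: DF = P = 9487/10000 ≈ 0.948700
step 3 [3y] swap r/1=311/14239: DF=(1 − 311/14239·(0.961300+0.948700))/(1+311/14239) = 4689/5000 ≈ 0.937800
step 4 [4y] swap r/1=184/6229: DF=(1 − 184/6229·(0.961300+0.948700+0.937800))/(1+184/6229) = 556/625 ≈ 0.889600
step 5 [5y] zero: DF = P = 1759/2000 ≈ 0.879500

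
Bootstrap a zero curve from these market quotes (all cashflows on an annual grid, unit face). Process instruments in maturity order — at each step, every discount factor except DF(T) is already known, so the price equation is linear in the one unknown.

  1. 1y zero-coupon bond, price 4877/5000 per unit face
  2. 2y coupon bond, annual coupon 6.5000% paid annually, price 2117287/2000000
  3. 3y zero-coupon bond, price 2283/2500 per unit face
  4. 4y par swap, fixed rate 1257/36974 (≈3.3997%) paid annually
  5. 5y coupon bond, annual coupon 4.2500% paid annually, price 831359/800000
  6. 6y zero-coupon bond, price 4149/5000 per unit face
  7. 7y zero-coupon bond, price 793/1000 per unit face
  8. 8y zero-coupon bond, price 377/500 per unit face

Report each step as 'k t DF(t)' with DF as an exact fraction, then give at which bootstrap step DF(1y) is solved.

step 1 [1y] zero: DF = P = 4877/5000 ≈ 0.975400
step 2 [2y] bond c/1=13/200: DF=(2117287/2000000 − 13/200·(0.975400))/(1+13/200) = 1869/2000 ≈ 0.934500
step 3 [3y] zero: DF = P = 2283/2500 ≈ 0.913200
step 4 [4y] swap r/1=1257/36974: DF=(1 − 1257/36974·(0.975400+0.934500+0.913200))/(1+1257/36974) = 8743/10000 ≈ 0.874300
step 5 [5y] bond c/1=17/400: DF=(831359/800000 − 17/400·(0.975400+0.934500+0.913200+0.874300))/(1+17/400) = 8461/10000 ≈ 0.846100
step 6 [6y] zero: DF = P = 4149/5000 ≈ 0.829800
step 7 [7y] zero: DF = P = 793/1000 ≈ 0.793000
step 8 [8y] zero: DF = P = 377/500 ≈ 0.754000

1 1 4877/5000
2 2 1869/2000
3 3 2283/2500
4 4 8743/10000
5 5 8461/10000
6 6 4149/5000
7 7 793/1000
8 8 377/500
DF(1y) is solved at step 1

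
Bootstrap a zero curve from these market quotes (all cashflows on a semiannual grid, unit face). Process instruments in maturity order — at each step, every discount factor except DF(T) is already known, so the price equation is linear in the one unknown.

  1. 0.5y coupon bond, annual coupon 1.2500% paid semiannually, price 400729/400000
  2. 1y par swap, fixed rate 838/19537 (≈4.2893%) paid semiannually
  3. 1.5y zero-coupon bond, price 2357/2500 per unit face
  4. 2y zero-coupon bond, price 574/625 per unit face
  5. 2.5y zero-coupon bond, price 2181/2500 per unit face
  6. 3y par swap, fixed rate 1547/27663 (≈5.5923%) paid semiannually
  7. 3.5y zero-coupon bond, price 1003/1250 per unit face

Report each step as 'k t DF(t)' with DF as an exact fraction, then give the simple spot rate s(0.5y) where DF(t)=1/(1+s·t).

1 1/2 2489/2500
2 1 9581/10000
3 3/2 2357/2500
4 2 574/625
5 5/2 2181/2500
6 3 8453/10000
7 7/2 1003/1250
s(0.5y) = (1/(2489/2500) − 1)/(1/2) = 22/2489 ≈ 0.8839%

step 1 [0.5y] bond c/2=1/160: DF=(400729/400000 − 1/160·(0))/(1+1/160) = 2489/2500 ≈ 0.995600
step 2 [1y] swap r/2=419/19537: DF=(1 − 419/19537·(0.995600))/(1+419/19537) = 9581/10000 ≈ 0.958100
step 3 [1.5y] zero: DF = P = 2357/2500 ≈ 0.942800
step 4 [2y] zero: DF = P = 574/625 ≈ 0.918400
step 5 [2.5y] zero: DF = P = 2181/2500 ≈ 0.872400
step 6 [3y] swap r/2=1547/55326: DF=(1 − 1547/55326·(0.995600+0.958100+0.942800+0.918400+0.872400))/(1+1547/55326) = 8453/10000 ≈ 0.845300
step 7 [3.5y] zero: DF = P = 1003/1250 ≈ 0.802400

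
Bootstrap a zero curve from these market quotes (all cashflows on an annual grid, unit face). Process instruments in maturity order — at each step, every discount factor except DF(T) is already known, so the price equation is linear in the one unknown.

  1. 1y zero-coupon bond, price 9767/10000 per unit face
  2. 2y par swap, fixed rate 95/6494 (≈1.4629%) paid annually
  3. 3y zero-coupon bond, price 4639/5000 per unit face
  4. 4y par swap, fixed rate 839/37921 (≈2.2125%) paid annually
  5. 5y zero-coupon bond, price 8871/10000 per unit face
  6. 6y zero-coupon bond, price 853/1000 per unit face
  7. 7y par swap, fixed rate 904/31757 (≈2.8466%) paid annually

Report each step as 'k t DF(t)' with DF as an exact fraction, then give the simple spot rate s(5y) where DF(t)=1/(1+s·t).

step 1 [1y] zero: DF = P = 9767/10000 ≈ 0.976700
step 2 [2y] swap r/1=95/6494: DF=(1 − 95/6494·(0.976700))/(1+95/6494) = 1943/2000 ≈ 0.971500
step 3 [3y] zero: DF = P = 4639/5000 ≈ 0.927800
step 4 [4y] swap r/1=839/37921: DF=(1 − 839/37921·(0.976700+0.971500+0.927800))/(1+839/37921) = 9161/10000 ≈ 0.916100
step 5 [5y] zero: DF = P = 8871/10000 ≈ 0.887100
step 6 [6y] zero: DF = P = 853/1000 ≈ 0.853000
step 7 [7y] swap r/1=904/31757: DF=(1 − 904/31757·(0.976700+0.971500+0.927800+0.916100+0.887100+0.853000))/(1+904/31757) = 512/625 ≈ 0.819200

1 1 9767/10000
2 2 1943/2000
3 3 4639/5000
4 4 9161/10000
5 5 8871/10000
6 6 853/1000
7 7 512/625
s(5y) = (1/(8871/10000) − 1)/(5) = 1129/44355 ≈ 2.5454%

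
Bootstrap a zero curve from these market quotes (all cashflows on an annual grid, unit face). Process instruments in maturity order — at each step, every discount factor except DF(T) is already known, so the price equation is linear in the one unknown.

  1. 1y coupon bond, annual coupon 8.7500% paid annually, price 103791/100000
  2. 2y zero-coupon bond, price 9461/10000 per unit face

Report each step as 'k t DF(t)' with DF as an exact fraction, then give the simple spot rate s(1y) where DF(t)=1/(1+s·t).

1 1 1193/1250
2 2 9461/10000
s(1y) = (1/(1193/1250) − 1)/(1) = 57/1193 ≈ 4.7779%

step 1 [1y] bond c/1=7/80: DF=(103791/100000 − 7/80·(0))/(1+7/80) = 1193/1250 ≈ 0.954400
step 2 [2y] zero: DF = P = 9461/10000 ≈ 0.946100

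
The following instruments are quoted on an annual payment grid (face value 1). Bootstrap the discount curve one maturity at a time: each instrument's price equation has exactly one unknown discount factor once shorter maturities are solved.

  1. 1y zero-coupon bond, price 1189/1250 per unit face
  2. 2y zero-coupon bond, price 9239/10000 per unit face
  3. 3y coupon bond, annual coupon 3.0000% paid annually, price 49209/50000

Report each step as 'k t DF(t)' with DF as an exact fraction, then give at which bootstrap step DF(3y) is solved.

step 1 [1y] zero: DF = P = 1189/1250 ≈ 0.951200
step 2 [2y] zero: DF = P = 9239/10000 ≈ 0.923900
step 3 [3y] bond c/1=3/100: DF=(49209/50000 − 3/100·(0.951200+0.923900))/(1+3/100) = 9009/10000 ≈ 0.900900

1 1 1189/1250
2 2 9239/10000
3 3 9009/10000
DF(3y) is solved at step 3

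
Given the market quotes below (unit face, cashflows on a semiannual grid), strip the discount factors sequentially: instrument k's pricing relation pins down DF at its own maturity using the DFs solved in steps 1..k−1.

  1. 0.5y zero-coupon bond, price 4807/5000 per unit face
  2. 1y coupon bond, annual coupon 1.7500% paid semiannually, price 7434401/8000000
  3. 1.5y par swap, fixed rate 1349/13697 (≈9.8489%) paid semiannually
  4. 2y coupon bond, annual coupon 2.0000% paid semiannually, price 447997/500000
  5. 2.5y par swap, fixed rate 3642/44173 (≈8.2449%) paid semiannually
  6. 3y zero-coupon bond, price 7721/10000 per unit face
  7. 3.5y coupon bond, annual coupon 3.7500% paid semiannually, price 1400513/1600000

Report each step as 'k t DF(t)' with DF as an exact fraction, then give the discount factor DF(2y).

step 1 [0.5y] zero: DF = P = 4807/5000 ≈ 0.961400
step 2 [1y] bond c/2=7/800: DF=(7434401/8000000 − 7/800·(0.961400))/(1+7/800) = 9129/10000 ≈ 0.912900
step 3 [1.5y] swap r/2=1349/27394: DF=(1 − 1349/27394·(0.961400+0.912900))/(1+1349/27394) = 8651/10000 ≈ 0.865100
step 4 [2y] bond c/2=1/100: DF=(447997/500000 − 1/100·(0.961400+0.912900+0.865100))/(1+1/100) = 43/50 ≈ 0.860000
step 5 [2.5y] swap r/2=1821/44173: DF=(1 − 1821/44173·(0.961400+0.912900+0.865100+0.860000))/(1+1821/44173) = 8179/10000 ≈ 0.817900
step 6 [3y] zero: DF = P = 7721/10000 ≈ 0.772100
step 7 [3.5y] bond c/2=3/160: DF=(1400513/1600000 − 3/160·(0.961400+0.912900+0.865100+0.860000+0.817900+0.772100))/(1+3/160) = 7637/10000 ≈ 0.763700

1 1/2 4807/5000
2 1 9129/10000
3 3/2 8651/10000
4 2 43/50
5 5/2 8179/10000
6 3 7721/10000
7 7/2 7637/10000
DF(2y) = 43/50 ≈ 0.860000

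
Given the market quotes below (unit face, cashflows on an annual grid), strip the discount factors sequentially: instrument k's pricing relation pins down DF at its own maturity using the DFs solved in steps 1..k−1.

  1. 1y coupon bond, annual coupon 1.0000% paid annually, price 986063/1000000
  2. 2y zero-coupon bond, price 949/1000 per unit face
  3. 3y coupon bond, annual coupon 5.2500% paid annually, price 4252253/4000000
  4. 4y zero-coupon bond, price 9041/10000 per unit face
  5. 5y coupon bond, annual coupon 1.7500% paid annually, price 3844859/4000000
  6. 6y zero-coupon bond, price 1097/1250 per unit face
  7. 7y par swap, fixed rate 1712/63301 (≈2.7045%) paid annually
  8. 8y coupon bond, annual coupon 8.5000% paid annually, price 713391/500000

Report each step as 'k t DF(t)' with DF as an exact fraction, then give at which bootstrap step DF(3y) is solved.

1 1 9763/10000
2 2 949/1000
3 3 457/500
4 4 9041/10000
5 5 8803/10000
6 6 1097/1250
7 7 518/625
8 8 8191/10000
DF(3y) is solved at step 3

step 1 [1y] bond c/1=1/100: DF=(986063/1000000 − 1/100·(0))/(1+1/100) = 9763/10000 ≈ 0.976300
step 2 [2y] zero: DF = P = 949/1000 ≈ 0.949000
step 3 [3y] bond c/1=21/400: DF=(4252253/4000000 − 21/400·(0.976300+0.949000))/(1+21/400) = 457/500 ≈ 0.914000
step 4 [4y] zero: DF = P = 9041/10000 ≈ 0.904100
step 5 [5y] bond c/1=7/400: DF=(3844859/4000000 − 7/400·(0.976300+0.949000+0.914000+0.904100))/(1+7/400) = 8803/10000 ≈ 0.880300
step 6 [6y] zero: DF = P = 1097/1250 ≈ 0.877600
step 7 [7y] swap r/1=1712/63301: DF=(1 − 1712/63301·(0.976300+0.949000+0.914000+0.904100+0.880300+0.877600))/(1+1712/63301) = 518/625 ≈ 0.828800
step 8 [8y] bond c/1=17/200: DF=(713391/500000 − 17/200·(0.976300+0.949000+0.914000+0.904100+0.880300+0.877600+0.828800))/(1+17/200) = 8191/10000 ≈ 0.819100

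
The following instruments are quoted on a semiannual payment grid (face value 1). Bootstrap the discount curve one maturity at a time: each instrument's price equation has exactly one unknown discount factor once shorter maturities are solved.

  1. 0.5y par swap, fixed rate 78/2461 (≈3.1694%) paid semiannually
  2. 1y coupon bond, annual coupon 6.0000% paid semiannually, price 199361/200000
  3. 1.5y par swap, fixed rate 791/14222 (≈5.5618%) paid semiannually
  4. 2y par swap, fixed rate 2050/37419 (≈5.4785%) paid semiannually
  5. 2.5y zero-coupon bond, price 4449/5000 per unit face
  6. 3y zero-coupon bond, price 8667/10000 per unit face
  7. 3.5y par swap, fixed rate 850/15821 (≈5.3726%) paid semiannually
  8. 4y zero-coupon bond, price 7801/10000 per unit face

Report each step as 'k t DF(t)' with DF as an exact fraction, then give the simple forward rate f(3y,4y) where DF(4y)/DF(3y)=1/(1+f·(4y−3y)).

step 1 [0.5y] swap r/2=39/2461: DF=(1 − 39/2461·(0))/(1+39/2461) = 2461/2500 ≈ 0.984400
step 2 [1y] bond c/2=3/100: DF=(199361/200000 − 3/100·(0.984400))/(1+3/100) = 9391/10000 ≈ 0.939100
step 3 [1.5y] swap r/2=791/28444: DF=(1 − 791/28444·(0.984400+0.939100))/(1+791/28444) = 9209/10000 ≈ 0.920900
step 4 [2y] swap r/2=1025/37419: DF=(1 − 1025/37419·(0.984400+0.939100+0.920900))/(1+1025/37419) = 359/400 ≈ 0.897500
step 5 [2.5y] zero: DF = P = 4449/5000 ≈ 0.889800
step 6 [3y] zero: DF = P = 8667/10000 ≈ 0.866700
step 7 [3.5y] swap r/2=425/15821: DF=(1 − 425/15821·(0.984400+0.939100+0.920900+0.897500+0.889800+0.866700))/(1+425/15821) = 83/100 ≈ 0.830000
step 8 [4y] zero: DF = P = 7801/10000 ≈ 0.780100

1 1/2 2461/2500
2 1 9391/10000
3 3/2 9209/10000
4 2 359/400
5 5/2 4449/5000
6 3 8667/10000
7 7/2 83/100
8 4 7801/10000
f(3y,4y) = ((8667/10000)/(7801/10000) − 1)/(1) = 866/7801 ≈ 11.1011%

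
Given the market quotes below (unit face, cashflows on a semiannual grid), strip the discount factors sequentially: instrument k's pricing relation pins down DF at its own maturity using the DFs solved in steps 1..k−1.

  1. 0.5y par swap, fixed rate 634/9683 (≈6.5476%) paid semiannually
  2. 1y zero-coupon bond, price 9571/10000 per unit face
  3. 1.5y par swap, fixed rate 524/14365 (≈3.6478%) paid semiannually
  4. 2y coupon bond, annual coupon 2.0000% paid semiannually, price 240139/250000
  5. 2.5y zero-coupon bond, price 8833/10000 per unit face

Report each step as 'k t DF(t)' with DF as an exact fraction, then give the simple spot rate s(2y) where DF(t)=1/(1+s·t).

1 1/2 9683/10000
2 1 9571/10000
3 3/2 2369/2500
4 2 4613/5000
5 5/2 8833/10000
s(2y) = (1/(4613/5000) − 1)/(2) = 387/9226 ≈ 4.1947%

step 1 [0.5y] swap r/2=317/9683: DF=(1 − 317/9683·(0))/(1+317/9683) = 9683/10000 ≈ 0.968300
step 2 [1y] zero: DF = P = 9571/10000 ≈ 0.957100
step 3 [1.5y] swap r/2=262/14365: DF=(1 − 262/14365·(0.968300+0.957100))/(1+262/14365) = 2369/2500 ≈ 0.947600
step 4 [2y] bond c/2=1/100: DF=(240139/250000 − 1/100·(0.968300+0.957100+0.947600))/(1+1/100) = 4613/5000 ≈ 0.922600
step 5 [2.5y] zero: DF = P = 8833/10000 ≈ 0.883300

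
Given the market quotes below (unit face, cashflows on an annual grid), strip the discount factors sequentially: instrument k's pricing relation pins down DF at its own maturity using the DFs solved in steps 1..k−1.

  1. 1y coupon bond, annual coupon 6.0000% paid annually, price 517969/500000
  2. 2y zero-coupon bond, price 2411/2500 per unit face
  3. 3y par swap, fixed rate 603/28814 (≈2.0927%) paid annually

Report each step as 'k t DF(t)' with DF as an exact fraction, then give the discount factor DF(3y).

step 1 [1y] bond c/1=3/50: DF=(517969/500000 − 3/50·(0))/(1+3/50) = 9773/10000 ≈ 0.977300
step 2 [2y] zero: DF = P = 2411/2500 ≈ 0.964400
step 3 [3y] swap r/1=603/28814: DF=(1 − 603/28814·(0.977300+0.964400))/(1+603/28814) = 9397/10000 ≈ 0.939700

1 1 9773/10000
2 2 2411/2500
3 3 9397/10000
DF(3y) = 9397/10000 ≈ 0.939700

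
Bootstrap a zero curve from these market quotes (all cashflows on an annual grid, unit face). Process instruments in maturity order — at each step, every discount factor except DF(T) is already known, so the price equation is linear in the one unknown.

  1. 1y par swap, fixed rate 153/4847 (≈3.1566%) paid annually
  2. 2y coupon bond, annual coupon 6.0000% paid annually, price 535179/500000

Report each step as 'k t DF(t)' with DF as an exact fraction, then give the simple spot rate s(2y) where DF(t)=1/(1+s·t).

1 1 4847/5000
2 2 9549/10000
s(2y) = (1/(9549/10000) − 1)/(2) = 451/19098 ≈ 2.3615%

step 1 [1y] swap r/1=153/4847: DF=(1 − 153/4847·(0))/(1+153/4847) = 4847/5000 ≈ 0.969400
step 2 [2y] bond c/1=3/50: DF=(535179/500000 − 3/50·(0.969400))/(1+3/50) = 9549/10000 ≈ 0.954900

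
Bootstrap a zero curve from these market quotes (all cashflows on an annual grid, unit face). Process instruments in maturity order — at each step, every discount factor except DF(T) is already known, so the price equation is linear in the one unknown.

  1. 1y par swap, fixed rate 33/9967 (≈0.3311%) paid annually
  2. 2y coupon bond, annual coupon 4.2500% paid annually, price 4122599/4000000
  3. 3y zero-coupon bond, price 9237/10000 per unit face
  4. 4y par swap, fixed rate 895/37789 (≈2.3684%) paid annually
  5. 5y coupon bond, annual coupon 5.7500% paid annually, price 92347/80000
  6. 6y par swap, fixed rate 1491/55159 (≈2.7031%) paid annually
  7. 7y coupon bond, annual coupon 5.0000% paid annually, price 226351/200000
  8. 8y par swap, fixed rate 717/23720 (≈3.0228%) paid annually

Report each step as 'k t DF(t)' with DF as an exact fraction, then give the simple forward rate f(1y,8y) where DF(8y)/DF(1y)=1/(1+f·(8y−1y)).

step 1 [1y] swap r/1=33/9967: DF=(1 − 33/9967·(0))/(1+33/9967) = 9967/10000 ≈ 0.996700
step 2 [2y] bond c/1=17/400: DF=(4122599/4000000 − 17/400·(0.996700))/(1+17/400) = 237/250 ≈ 0.948000
step 3 [3y] zero: DF = P = 9237/10000 ≈ 0.923700
step 4 [4y] swap r/1=895/37789: DF=(1 − 895/37789·(0.996700+0.948000+0.923700))/(1+895/37789) = 1821/2000 ≈ 0.910500
step 5 [5y] bond c/1=23/400: DF=(92347/80000 − 23/400·(0.996700+0.948000+0.923700+0.910500))/(1+23/400) = 8861/10000 ≈ 0.886100
step 6 [6y] swap r/1=1491/55159: DF=(1 − 1491/55159·(0.996700+0.948000+0.923700+0.910500+0.886100))/(1+1491/55159) = 8509/10000 ≈ 0.850900
step 7 [7y] bond c/1=1/20: DF=(226351/200000 − 1/20·(0.996700+0.948000+0.923700+0.910500+0.886100+0.850900))/(1+1/20) = 1019/1250 ≈ 0.815200
step 8 [8y] swap r/1=717/23720: DF=(1 − 717/23720·(0.996700+0.948000+0.923700+0.910500+0.886100+0.850900+0.815200))/(1+717/23720) = 7849/10000 ≈ 0.784900

1 1 9967/10000
2 2 237/250
3 3 9237/10000
4 4 1821/2000
5 5 8861/10000
6 6 8509/10000
7 7 1019/1250
8 8 7849/10000
f(1y,8y) = ((9967/10000)/(7849/10000) − 1)/(7) = 2118/54943 ≈ 3.8549%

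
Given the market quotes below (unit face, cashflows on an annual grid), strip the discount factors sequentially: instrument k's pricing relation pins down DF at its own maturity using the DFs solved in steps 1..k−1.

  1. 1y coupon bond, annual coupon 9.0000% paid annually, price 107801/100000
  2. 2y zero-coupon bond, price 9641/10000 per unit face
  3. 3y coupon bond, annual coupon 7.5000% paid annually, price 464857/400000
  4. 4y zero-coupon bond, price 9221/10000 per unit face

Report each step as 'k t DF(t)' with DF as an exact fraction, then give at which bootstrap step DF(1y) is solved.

step 1 [1y] bond c/1=9/100: DF=(107801/100000 − 9/100·(0))/(1+9/100) = 989/1000 ≈ 0.989000
step 2 [2y] zero: DF = P = 9641/10000 ≈ 0.964100
step 3 [3y] bond c/1=3/40: DF=(464857/400000 − 3/40·(0.989000+0.964100))/(1+3/40) = 1181/1250 ≈ 0.944800
step 4 [4y] zero: DF = P = 9221/10000 ≈ 0.922100

1 1 989/1000
2 2 9641/10000
3 3 1181/1250
4 4 9221/10000
DF(1y) is solved at step 1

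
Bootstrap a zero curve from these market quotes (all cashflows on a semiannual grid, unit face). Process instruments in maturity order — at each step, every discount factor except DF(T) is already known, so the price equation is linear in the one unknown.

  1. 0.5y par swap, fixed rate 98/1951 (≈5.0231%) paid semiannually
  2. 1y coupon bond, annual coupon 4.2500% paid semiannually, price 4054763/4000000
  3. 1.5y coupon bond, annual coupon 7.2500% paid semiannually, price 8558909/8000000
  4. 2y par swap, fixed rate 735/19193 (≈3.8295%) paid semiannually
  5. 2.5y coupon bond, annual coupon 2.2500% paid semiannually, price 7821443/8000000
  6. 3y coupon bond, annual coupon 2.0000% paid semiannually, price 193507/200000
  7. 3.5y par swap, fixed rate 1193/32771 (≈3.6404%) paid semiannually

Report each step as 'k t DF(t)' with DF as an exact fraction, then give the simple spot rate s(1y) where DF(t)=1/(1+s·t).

step 1 [0.5y] swap r/2=49/1951: DF=(1 − 49/1951·(0))/(1+49/1951) = 1951/2000 ≈ 0.975500
step 2 [1y] bond c/2=17/800: DF=(4054763/4000000 − 17/800·(0.975500))/(1+17/800) = 9723/10000 ≈ 0.972300
step 3 [1.5y] bond c/2=29/800: DF=(8558909/8000000 − 29/800·(0.975500+0.972300))/(1+29/800) = 9643/10000 ≈ 0.964300
step 4 [2y] swap r/2=735/38386: DF=(1 − 735/38386·(0.975500+0.972300+0.964300))/(1+735/38386) = 1853/2000 ≈ 0.926500
step 5 [2.5y] bond c/2=9/800: DF=(7821443/8000000 − 9/800·(0.975500+0.972300+0.964300+0.926500))/(1+9/800) = 9241/10000 ≈ 0.924100
step 6 [3y] bond c/2=1/100: DF=(193507/200000 − 1/100·(0.975500+0.972300+0.964300+0.926500+0.924100))/(1+1/100) = 2277/2500 ≈ 0.910800
step 7 [3.5y] swap r/2=1193/65542: DF=(1 − 1193/65542·(0.975500+0.972300+0.964300+0.926500+0.924100+0.910800))/(1+1193/65542) = 8807/10000 ≈ 0.880700

1 1/2 1951/2000
2 1 9723/10000
3 3/2 9643/10000
4 2 1853/2000
5 5/2 9241/10000
6 3 2277/2500
7 7/2 8807/10000
s(1y) = (1/(9723/10000) − 1)/(1) = 277/9723 ≈ 2.8489%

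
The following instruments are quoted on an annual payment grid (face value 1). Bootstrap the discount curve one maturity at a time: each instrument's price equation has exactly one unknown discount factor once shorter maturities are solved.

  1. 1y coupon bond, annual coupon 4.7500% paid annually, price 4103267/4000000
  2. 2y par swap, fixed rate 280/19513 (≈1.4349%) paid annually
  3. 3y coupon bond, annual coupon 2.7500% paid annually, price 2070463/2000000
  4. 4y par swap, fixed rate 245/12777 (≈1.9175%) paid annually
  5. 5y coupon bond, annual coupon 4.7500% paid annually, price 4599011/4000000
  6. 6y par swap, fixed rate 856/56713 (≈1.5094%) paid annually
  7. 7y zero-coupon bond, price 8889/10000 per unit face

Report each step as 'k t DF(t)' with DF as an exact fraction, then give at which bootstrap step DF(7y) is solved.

step 1 [1y] bond c/1=19/400: DF=(4103267/4000000 − 19/400·(0))/(1+19/400) = 9793/10000 ≈ 0.979300
step 2 [2y] swap r/1=280/19513: DF=(1 − 280/19513·(0.979300))/(1+280/19513) = 243/250 ≈ 0.972000
step 3 [3y] bond c/1=11/400: DF=(2070463/2000000 − 11/400·(0.979300+0.972000))/(1+11/400) = 9553/10000 ≈ 0.955300
step 4 [4y] swap r/1=245/12777: DF=(1 − 245/12777·(0.979300+0.972000+0.955300))/(1+245/12777) = 1853/2000 ≈ 0.926500
step 5 [5y] bond c/1=19/400: DF=(4599011/4000000 − 19/400·(0.979300+0.972000+0.955300+0.926500))/(1+19/400) = 4619/5000 ≈ 0.923800
step 6 [6y] swap r/1=856/56713: DF=(1 − 856/56713·(0.979300+0.972000+0.955300+0.926500+0.923800))/(1+856/56713) = 1143/1250 ≈ 0.914400
step 7 [7y] zero: DF = P = 8889/10000 ≈ 0.888900

1 1 9793/10000
2 2 243/250
3 3 9553/10000
4 4 1853/2000
5 5 4619/5000
6 6 1143/1250
7 7 8889/10000
DF(7y) is solved at step 7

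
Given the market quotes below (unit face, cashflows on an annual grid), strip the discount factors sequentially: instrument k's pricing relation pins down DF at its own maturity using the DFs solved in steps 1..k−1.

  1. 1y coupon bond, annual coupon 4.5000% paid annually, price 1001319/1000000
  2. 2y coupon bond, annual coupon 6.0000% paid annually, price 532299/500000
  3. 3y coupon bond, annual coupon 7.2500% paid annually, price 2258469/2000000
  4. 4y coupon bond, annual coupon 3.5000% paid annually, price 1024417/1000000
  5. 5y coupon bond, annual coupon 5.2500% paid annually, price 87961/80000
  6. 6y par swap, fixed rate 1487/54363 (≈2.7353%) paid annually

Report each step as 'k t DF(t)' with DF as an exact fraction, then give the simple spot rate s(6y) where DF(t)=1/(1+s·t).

1 1 4791/5000
2 2 9501/10000
3 3 9239/10000
4 4 447/500
5 5 2147/2500
6 6 8513/10000
s(6y) = (1/(8513/10000) − 1)/(6) = 1487/51078 ≈ 2.9112%

step 1 [1y] bond c/1=9/200: DF=(1001319/1000000 − 9/200·(0))/(1+9/200) = 4791/5000 ≈ 0.958200
step 2 [2y] bond c/1=3/50: DF=(532299/500000 − 3/50·(0.958200))/(1+3/50) = 9501/10000 ≈ 0.950100
step 3 [3y] bond c/1=29/400: DF=(2258469/2000000 − 29/400·(0.958200+0.950100))/(1+29/400) = 9239/10000 ≈ 0.923900
step 4 [4y] bond c/1=7/200: DF=(1024417/1000000 − 7/200·(0.958200+0.950100+0.923900))/(1+7/200) = 447/500 ≈ 0.894000
step 5 [5y] bond c/1=21/400: DF=(87961/80000 − 21/400·(0.958200+0.950100+0.923900+0.894000))/(1+21/400) = 2147/2500 ≈ 0.858800
step 6 [6y] swap r/1=1487/54363: DF=(1 − 1487/54363·(0.958200+0.950100+0.923900+0.894000+0.858800))/(1+1487/54363) = 8513/10000 ≈ 0.851300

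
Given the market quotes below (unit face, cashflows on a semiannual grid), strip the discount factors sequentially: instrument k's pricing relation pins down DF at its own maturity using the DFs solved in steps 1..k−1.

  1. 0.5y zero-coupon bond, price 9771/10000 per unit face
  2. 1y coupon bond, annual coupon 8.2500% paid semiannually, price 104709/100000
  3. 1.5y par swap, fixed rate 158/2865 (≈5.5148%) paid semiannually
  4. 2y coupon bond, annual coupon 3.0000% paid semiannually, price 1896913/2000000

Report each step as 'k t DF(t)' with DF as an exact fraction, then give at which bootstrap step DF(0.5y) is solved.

step 1 [0.5y] zero: DF = P = 9771/10000 ≈ 0.977100
step 2 [1y] bond c/2=33/800: DF=(104709/100000 − 33/800·(0.977100))/(1+33/800) = 9669/10000 ≈ 0.966900
step 3 [1.5y] swap r/2=79/2865: DF=(1 − 79/2865·(0.977100+0.966900))/(1+79/2865) = 921/1000 ≈ 0.921000
step 4 [2y] bond c/2=3/200: DF=(1896913/2000000 − 3/200·(0.977100+0.966900+0.921000))/(1+3/200) = 8921/10000 ≈ 0.892100

1 1/2 9771/10000
2 1 9669/10000
3 3/2 921/1000
4 2 8921/10000
DF(0.5y) is solved at step 1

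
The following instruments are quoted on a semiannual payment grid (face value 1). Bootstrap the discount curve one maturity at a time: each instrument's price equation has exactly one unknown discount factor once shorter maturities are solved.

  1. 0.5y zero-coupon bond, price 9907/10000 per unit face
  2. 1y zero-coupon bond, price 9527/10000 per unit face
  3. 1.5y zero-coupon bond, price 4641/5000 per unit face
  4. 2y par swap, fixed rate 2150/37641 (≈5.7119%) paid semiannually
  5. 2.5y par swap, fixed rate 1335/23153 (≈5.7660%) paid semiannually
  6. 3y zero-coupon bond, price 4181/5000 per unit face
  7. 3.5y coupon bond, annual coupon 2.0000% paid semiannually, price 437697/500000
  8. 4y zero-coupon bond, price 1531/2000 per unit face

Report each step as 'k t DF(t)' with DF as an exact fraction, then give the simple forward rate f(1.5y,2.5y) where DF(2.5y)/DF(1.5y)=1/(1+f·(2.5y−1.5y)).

step 1 [0.5y] zero: DF = P = 9907/10000 ≈ 0.990700
step 2 [1y] zero: DF = P = 9527/10000 ≈ 0.952700
step 3 [1.5y] zero: DF = P = 4641/5000 ≈ 0.928200
step 4 [2y] swap r/2=1075/37641: DF=(1 − 1075/37641·(0.990700+0.952700+0.928200))/(1+1075/37641) = 357/400 ≈ 0.892500
step 5 [2.5y] swap r/2=1335/46306: DF=(1 − 1335/46306·(0.990700+0.952700+0.928200+0.892500))/(1+1335/46306) = 1733/2000 ≈ 0.866500
step 6 [3y] zero: DF = P = 4181/5000 ≈ 0.836200
step 7 [3.5y] bond c/2=1/100: DF=(437697/500000 − 1/100·(0.990700+0.952700+0.928200+0.892500+0.866500+0.836200))/(1+1/100) = 4063/5000 ≈ 0.812600
step 8 [4y] zero: DF = P = 1531/2000 ≈ 0.765500

1 1/2 9907/10000
2 1 9527/10000
3 3/2 4641/5000
4 2 357/400
5 5/2 1733/2000
6 3 4181/5000
7 7/2 4063/5000
8 4 1531/2000
f(1.5y,2.5y) = ((4641/5000)/(1733/2000) − 1)/(1) = 617/8665 ≈ 7.1206%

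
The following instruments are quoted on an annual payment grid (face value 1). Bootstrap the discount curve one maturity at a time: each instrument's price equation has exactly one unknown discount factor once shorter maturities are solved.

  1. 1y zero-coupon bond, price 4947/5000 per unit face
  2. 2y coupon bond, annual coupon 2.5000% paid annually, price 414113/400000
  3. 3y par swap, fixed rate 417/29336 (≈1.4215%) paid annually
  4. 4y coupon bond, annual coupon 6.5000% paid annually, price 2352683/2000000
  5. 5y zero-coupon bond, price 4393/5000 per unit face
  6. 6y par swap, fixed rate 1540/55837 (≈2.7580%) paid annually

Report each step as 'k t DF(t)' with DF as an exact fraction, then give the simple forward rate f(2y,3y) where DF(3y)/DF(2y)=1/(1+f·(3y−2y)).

step 1 [1y] zero: DF = P = 4947/5000 ≈ 0.989400
step 2 [2y] bond c/1=1/40: DF=(414113/400000 − 1/40·(0.989400))/(1+1/40) = 9859/10000 ≈ 0.985900
step 3 [3y] swap r/1=417/29336: DF=(1 − 417/29336·(0.989400+0.985900))/(1+417/29336) = 9583/10000 ≈ 0.958300
step 4 [4y] bond c/1=13/200: DF=(2352683/2000000 − 13/200·(0.989400+0.985900+0.958300))/(1+13/200) = 1851/2000 ≈ 0.925500
step 5 [5y] zero: DF = P = 4393/5000 ≈ 0.878600
step 6 [6y] swap r/1=1540/55837: DF=(1 − 1540/55837·(0.989400+0.985900+0.958300+0.925500+0.878600))/(1+1540/55837) = 423/500 ≈ 0.846000

1 1 4947/5000
2 2 9859/10000
3 3 9583/10000
4 4 1851/2000
5 5 4393/5000
6 6 423/500
f(2y,3y) = ((9859/10000)/(9583/10000) − 1)/(1) = 276/9583 ≈ 2.8801%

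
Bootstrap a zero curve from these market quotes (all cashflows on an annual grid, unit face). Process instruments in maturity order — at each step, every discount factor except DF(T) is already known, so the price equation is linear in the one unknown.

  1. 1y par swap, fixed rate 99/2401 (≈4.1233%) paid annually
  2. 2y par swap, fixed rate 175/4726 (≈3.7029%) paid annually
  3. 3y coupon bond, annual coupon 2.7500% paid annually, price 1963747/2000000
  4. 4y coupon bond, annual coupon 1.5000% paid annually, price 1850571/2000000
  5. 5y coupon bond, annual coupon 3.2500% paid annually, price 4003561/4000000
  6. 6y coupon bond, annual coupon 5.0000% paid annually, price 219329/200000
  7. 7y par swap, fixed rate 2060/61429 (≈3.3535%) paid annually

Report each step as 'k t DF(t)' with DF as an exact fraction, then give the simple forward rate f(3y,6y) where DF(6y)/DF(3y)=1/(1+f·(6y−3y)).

step 1 [1y] swap r/1=99/2401: DF=(1 − 99/2401·(0))/(1+99/2401) = 2401/2500 ≈ 0.960400
step 2 [2y] swap r/1=175/4726: DF=(1 − 175/4726·(0.960400))/(1+175/4726) = 93/100 ≈ 0.930000
step 3 [3y] bond c/1=11/400: DF=(1963747/2000000 − 11/400·(0.960400+0.930000))/(1+11/400) = 181/200 ≈ 0.905000
step 4 [4y] bond c/1=3/200: DF=(1850571/2000000 − 3/200·(0.960400+0.930000+0.905000))/(1+3/200) = 8703/10000 ≈ 0.870300
step 5 [5y] bond c/1=13/400: DF=(4003561/4000000 − 13/400·(0.960400+0.930000+0.905000+0.870300))/(1+13/400) = 427/500 ≈ 0.854000
step 6 [6y] bond c/1=1/20: DF=(219329/200000 − 1/20·(0.960400+0.930000+0.905000+0.870300+0.854000))/(1+1/20) = 2073/2500 ≈ 0.829200
step 7 [7y] swap r/1=2060/61429: DF=(1 − 2060/61429·(0.960400+0.930000+0.905000+0.870300+0.854000+0.829200))/(1+2060/61429) = 397/500 ≈ 0.794000

1 1 2401/2500
2 2 93/100
3 3 181/200
4 4 8703/10000
5 5 427/500
6 6 2073/2500
7 7 397/500
f(3y,6y) = ((181/200)/(2073/2500) − 1)/(3) = 379/12438 ≈ 3.0471%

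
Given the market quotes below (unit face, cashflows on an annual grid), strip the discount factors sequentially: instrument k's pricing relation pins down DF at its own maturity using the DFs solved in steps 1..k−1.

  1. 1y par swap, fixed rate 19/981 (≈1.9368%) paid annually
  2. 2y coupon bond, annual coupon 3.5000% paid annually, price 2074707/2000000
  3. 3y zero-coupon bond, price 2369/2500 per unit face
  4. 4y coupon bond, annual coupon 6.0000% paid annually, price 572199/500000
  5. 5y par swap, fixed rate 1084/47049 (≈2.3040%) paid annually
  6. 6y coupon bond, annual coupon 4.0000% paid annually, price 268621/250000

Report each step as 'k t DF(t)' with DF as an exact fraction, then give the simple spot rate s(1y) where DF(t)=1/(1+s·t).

step 1 [1y] swap r/1=19/981: DF=(1 − 19/981·(0))/(1+19/981) = 981/1000 ≈ 0.981000
step 2 [2y] bond c/1=7/200: DF=(2074707/2000000 − 7/200·(0.981000))/(1+7/200) = 9691/10000 ≈ 0.969100
step 3 [3y] zero: DF = P = 2369/2500 ≈ 0.947600
step 4 [4y] bond c/1=3/50: DF=(572199/500000 − 3/50·(0.981000+0.969100+0.947600))/(1+3/50) = 2289/2500 ≈ 0.915600
step 5 [5y] swap r/1=1084/47049: DF=(1 − 1084/47049·(0.981000+0.969100+0.947600+0.915600))/(1+1084/47049) = 2229/2500 ≈ 0.891600
step 6 [6y] bond c/1=1/25: DF=(268621/250000 − 1/25·(0.981000+0.969100+0.947600+0.915600+0.891600))/(1+1/25) = 4261/5000 ≈ 0.852200

1 1 981/1000
2 2 9691/10000
3 3 2369/2500
4 4 2289/2500
5 5 2229/2500
6 6 4261/5000
s(1y) = (1/(981/1000) − 1)/(1) = 19/981 ≈ 1.9368%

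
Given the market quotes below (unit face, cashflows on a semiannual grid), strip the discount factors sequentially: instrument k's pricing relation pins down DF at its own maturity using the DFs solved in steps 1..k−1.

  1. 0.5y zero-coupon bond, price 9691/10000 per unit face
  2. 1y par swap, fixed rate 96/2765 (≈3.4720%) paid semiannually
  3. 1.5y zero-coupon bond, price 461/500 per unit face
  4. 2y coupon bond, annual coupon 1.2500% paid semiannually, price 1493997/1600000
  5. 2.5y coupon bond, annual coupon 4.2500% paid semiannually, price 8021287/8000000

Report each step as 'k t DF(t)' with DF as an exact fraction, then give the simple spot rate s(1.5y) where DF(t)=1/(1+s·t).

step 1 [0.5y] zero: DF = P = 9691/10000 ≈ 0.969100
step 2 [1y] swap r/2=48/2765: DF=(1 − 48/2765·(0.969100))/(1+48/2765) = 604/625 ≈ 0.966400
step 3 [1.5y] zero: DF = P = 461/500 ≈ 0.922000
step 4 [2y] bond c/2=1/160: DF=(1493997/1600000 − 1/160·(0.969100+0.966400+0.922000))/(1+1/160) = 4551/5000 ≈ 0.910200
step 5 [2.5y] bond c/2=17/800: DF=(8021287/8000000 − 17/800·(0.969100+0.966400+0.922000+0.910200))/(1+17/800) = 4517/5000 ≈ 0.903400

1 1/2 9691/10000
2 1 604/625
3 3/2 461/500
4 2 4551/5000
5 5/2 4517/5000
s(1.5y) = (1/(461/500) − 1)/(3/2) = 26/461 ≈ 5.6399%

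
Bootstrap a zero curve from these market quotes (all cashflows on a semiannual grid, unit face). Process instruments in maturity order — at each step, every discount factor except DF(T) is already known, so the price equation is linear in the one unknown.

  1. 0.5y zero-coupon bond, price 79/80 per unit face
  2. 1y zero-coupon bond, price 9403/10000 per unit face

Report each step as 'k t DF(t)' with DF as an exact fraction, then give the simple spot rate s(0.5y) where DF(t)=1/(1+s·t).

step 1 [0.5y] zero: DF = P = 79/80 ≈ 0.987500
step 2 [1y] zero: DF = P = 9403/10000 ≈ 0.940300

1 1/2 79/80
2 1 9403/10000
s(0.5y) = (1/(79/80) − 1)/(1/2) = 2/79 ≈ 2.5316%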